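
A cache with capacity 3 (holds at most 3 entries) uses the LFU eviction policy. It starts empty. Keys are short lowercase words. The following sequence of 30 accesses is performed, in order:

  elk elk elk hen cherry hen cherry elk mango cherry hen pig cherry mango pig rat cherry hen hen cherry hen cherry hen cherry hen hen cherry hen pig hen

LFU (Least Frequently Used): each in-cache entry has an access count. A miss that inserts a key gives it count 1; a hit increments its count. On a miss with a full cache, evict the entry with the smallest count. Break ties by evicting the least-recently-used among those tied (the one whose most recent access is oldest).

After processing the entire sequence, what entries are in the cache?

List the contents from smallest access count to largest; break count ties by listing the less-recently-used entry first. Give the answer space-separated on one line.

LFU simulation (capacity=3):
  1. access elk: MISS. Cache: [elk(c=1)]
  2. access elk: HIT, count now 2. Cache: [elk(c=2)]
  3. access elk: HIT, count now 3. Cache: [elk(c=3)]
  4. access hen: MISS. Cache: [hen(c=1) elk(c=3)]
  5. access cherry: MISS. Cache: [hen(c=1) cherry(c=1) elk(c=3)]
  6. access hen: HIT, count now 2. Cache: [cherry(c=1) hen(c=2) elk(c=3)]
  7. access cherry: HIT, count now 2. Cache: [hen(c=2) cherry(c=2) elk(c=3)]
  8. access elk: HIT, count now 4. Cache: [hen(c=2) cherry(c=2) elk(c=4)]
  9. access mango: MISS, evict hen(c=2). Cache: [mango(c=1) cherry(c=2) elk(c=4)]
  10. access cherry: HIT, count now 3. Cache: [mango(c=1) cherry(c=3) elk(c=4)]
  11. access hen: MISS, evict mango(c=1). Cache: [hen(c=1) cherry(c=3) elk(c=4)]
  12. access pig: MISS, evict hen(c=1). Cache: [pig(c=1) cherry(c=3) elk(c=4)]
  13. access cherry: HIT, count now 4. Cache: [pig(c=1) elk(c=4) cherry(c=4)]
  14. access mango: MISS, evict pig(c=1). Cache: [mango(c=1) elk(c=4) cherry(c=4)]
  15. access pig: MISS, evict mango(c=1). Cache: [pig(c=1) elk(c=4) cherry(c=4)]
  16. access rat: MISS, evict pig(c=1). Cache: [rat(c=1) elk(c=4) cherry(c=4)]
  17. access cherry: HIT, count now 5. Cache: [rat(c=1) elk(c=4) cherry(c=5)]
  18. access hen: MISS, evict rat(c=1). Cache: [hen(c=1) elk(c=4) cherry(c=5)]
  19. access hen: HIT, count now 2. Cache: [hen(c=2) elk(c=4) cherry(c=5)]
  20. access cherry: HIT, count now 6. Cache: [hen(c=2) elk(c=4) cherry(c=6)]
  21. access hen: HIT, count now 3. Cache: [hen(c=3) elk(c=4) cherry(c=6)]
  22. access cherry: HIT, count now 7. Cache: [hen(c=3) elk(c=4) cherry(c=7)]
  23. access hen: HIT, count now 4. Cache: [elk(c=4) hen(c=4) cherry(c=7)]
  24. access cherry: HIT, count now 8. Cache: [elk(c=4) hen(c=4) cherry(c=8)]
  25. access hen: HIT, count now 5. Cache: [elk(c=4) hen(c=5) cherry(c=8)]
  26. access hen: HIT, count now 6. Cache: [elk(c=4) hen(c=6) cherry(c=8)]
  27. access cherry: HIT, count now 9. Cache: [elk(c=4) hen(c=6) cherry(c=9)]
  28. access hen: HIT, count now 7. Cache: [elk(c=4) hen(c=7) cherry(c=9)]
  29. access pig: MISS, evict elk(c=4). Cache: [pig(c=1) hen(c=7) cherry(c=9)]
  30. access hen: HIT, count now 8. Cache: [pig(c=1) hen(c=8) cherry(c=9)]
Total: 19 hits, 11 misses, 8 evictions

Answer: pig hen cherry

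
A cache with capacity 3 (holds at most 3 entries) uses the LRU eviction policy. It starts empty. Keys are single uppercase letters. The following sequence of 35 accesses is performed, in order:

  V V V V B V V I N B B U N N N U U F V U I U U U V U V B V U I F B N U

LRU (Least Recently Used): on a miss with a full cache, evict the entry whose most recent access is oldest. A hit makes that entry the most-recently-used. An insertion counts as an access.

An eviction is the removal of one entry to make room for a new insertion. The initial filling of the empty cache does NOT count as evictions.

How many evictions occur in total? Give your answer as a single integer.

LRU simulation (capacity=3):
  1. access V: MISS. Cache (LRU->MRU): [V]
  2. access V: HIT. Cache (LRU->MRU): [V]
  3. access V: HIT. Cache (LRU->MRU): [V]
  4. access V: HIT. Cache (LRU->MRU): [V]
  5. access B: MISS. Cache (LRU->MRU): [V B]
  6. access V: HIT. Cache (LRU->MRU): [B V]
  7. access V: HIT. Cache (LRU->MRU): [B V]
  8. access I: MISS. Cache (LRU->MRU): [B V I]
  9. access N: MISS, evict B. Cache (LRU->MRU): [V I N]
  10. access B: MISS, evict V. Cache (LRU->MRU): [I N B]
  11. access B: HIT. Cache (LRU->MRU): [I N B]
  12. access U: MISS, evict I. Cache (LRU->MRU): [N B U]
  13. access N: HIT. Cache (LRU->MRU): [B U N]
  14. access N: HIT. Cache (LRU->MRU): [B U N]
  15. access N: HIT. Cache (LRU->MRU): [B U N]
  16. access U: HIT. Cache (LRU->MRU): [B N U]
  17. access U: HIT. Cache (LRU->MRU): [B N U]
  18. access F: MISS, evict B. Cache (LRU->MRU): [N U F]
  19. access V: MISS, evict N. Cache (LRU->MRU): [U F V]
  20. access U: HIT. Cache (LRU->MRU): [F V U]
  21. access I: MISS, evict F. Cache (LRU->MRU): [V U I]
  22. access U: HIT. Cache (LRU->MRU): [V I U]
  23. access U: HIT. Cache (LRU->MRU): [V I U]
  24. access U: HIT. Cache (LRU->MRU): [V I U]
  25. access V: HIT. Cache (LRU->MRU): [I U V]
  26. access U: HIT. Cache (LRU->MRU): [I V U]
  27. access V: HIT. Cache (LRU->MRU): [I U V]
  28. access B: MISS, evict I. Cache (LRU->MRU): [U V B]
  29. access V: HIT. Cache (LRU->MRU): [U B V]
  30. access U: HIT. Cache (LRU->MRU): [B V U]
  31. access I: MISS, evict B. Cache (LRU->MRU): [V U I]
  32. access F: MISS, evict V. Cache (LRU->MRU): [U I F]
  33. access B: MISS, evict U. Cache (LRU->MRU): [I F B]
  34. access N: MISS, evict I. Cache (LRU->MRU): [F B N]
  35. access U: MISS, evict F. Cache (LRU->MRU): [B N U]
Total: 20 hits, 15 misses, 12 evictions

Answer: 12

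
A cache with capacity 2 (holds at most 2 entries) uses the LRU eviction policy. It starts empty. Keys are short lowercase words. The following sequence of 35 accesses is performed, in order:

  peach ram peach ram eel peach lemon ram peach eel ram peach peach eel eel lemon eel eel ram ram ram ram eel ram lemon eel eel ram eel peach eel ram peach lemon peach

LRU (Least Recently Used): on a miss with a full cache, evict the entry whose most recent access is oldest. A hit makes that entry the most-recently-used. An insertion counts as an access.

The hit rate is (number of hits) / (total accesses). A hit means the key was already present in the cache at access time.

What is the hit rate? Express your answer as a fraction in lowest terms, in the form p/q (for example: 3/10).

LRU simulation (capacity=2):
  1. access peach: MISS. Cache (LRU->MRU): [peach]
  2. access ram: MISS. Cache (LRU->MRU): [peach ram]
  3. access peach: HIT. Cache (LRU->MRU): [ram peach]
  4. access ram: HIT. Cache (LRU->MRU): [peach ram]
  5. access eel: MISS, evict peach. Cache (LRU->MRU): [ram eel]
  6. access peach: MISS, evict ram. Cache (LRU->MRU): [eel peach]
  7. access lemon: MISS, evict eel. Cache (LRU->MRU): [peach lemon]
  8. access ram: MISS, evict peach. Cache (LRU->MRU): [lemon ram]
  9. access peach: MISS, evict lemon. Cache (LRU->MRU): [ram peach]
  10. access eel: MISS, evict ram. Cache (LRU->MRU): [peach eel]
  11. access ram: MISS, evict peach. Cache (LRU->MRU): [eel ram]
  12. access peach: MISS, evict eel. Cache (LRU->MRU): [ram peach]
  13. access peach: HIT. Cache (LRU->MRU): [ram peach]
  14. access eel: MISS, evict ram. Cache (LRU->MRU): [peach eel]
  15. access eel: HIT. Cache (LRU->MRU): [peach eel]
  16. access lemon: MISS, evict peach. Cache (LRU->MRU): [eel lemon]
  17. access eel: HIT. Cache (LRU->MRU): [lemon eel]
  18. access eel: HIT. Cache (LRU->MRU): [lemon eel]
  19. access ram: MISS, evict lemon. Cache (LRU->MRU): [eel ram]
  20. access ram: HIT. Cache (LRU->MRU): [eel ram]
  21. access ram: HIT. Cache (LRU->MRU): [eel ram]
  22. access ram: HIT. Cache (LRU->MRU): [eel ram]
  23. access eel: HIT. Cache (LRU->MRU): [ram eel]
  24. access ram: HIT. Cache (LRU->MRU): [eel ram]
  25. access lemon: MISS, evict eel. Cache (LRU->MRU): [ram lemon]
  26. access eel: MISS, evict ram. Cache (LRU->MRU): [lemon eel]
  27. access eel: HIT. Cache (LRU->MRU): [lemon eel]
  28. access ram: MISS, evict lemon. Cache (LRU->MRU): [eel ram]
  29. access eel: HIT. Cache (LRU->MRU): [ram eel]
  30. access peach: MISS, evict ram. Cache (LRU->MRU): [eel peach]
  31. access eel: HIT. Cache (LRU->MRU): [peach eel]
  32. access ram: MISS, evict peach. Cache (LRU->MRU): [eel ram]
  33. access peach: MISS, evict eel. Cache (LRU->MRU): [ram peach]
  34. access lemon: MISS, evict ram. Cache (LRU->MRU): [peach lemon]
  35. access peach: HIT. Cache (LRU->MRU): [lemon peach]
Total: 15 hits, 20 misses, 18 evictions

Hit rate = 15/35 = 3/7

Answer: 3/7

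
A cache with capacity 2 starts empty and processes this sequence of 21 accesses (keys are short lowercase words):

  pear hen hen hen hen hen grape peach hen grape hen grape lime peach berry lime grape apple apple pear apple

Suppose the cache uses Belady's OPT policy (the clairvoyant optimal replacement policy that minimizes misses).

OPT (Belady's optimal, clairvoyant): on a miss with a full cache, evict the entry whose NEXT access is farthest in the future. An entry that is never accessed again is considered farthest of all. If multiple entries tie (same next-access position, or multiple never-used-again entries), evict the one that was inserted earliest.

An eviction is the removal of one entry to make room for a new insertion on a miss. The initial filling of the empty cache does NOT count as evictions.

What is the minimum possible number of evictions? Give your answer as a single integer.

Answer: 9

Derivation:
OPT (Belady) simulation (capacity=2):
  1. access pear: MISS. Cache: [pear]
  2. access hen: MISS. Cache: [pear hen]
  3. access hen: HIT. Next use of hen: step 4. Cache: [pear hen]
  4. access hen: HIT. Next use of hen: step 5. Cache: [pear hen]
  5. access hen: HIT. Next use of hen: step 6. Cache: [pear hen]
  6. access hen: HIT. Next use of hen: step 9. Cache: [pear hen]
  7. access grape: MISS, evict pear (next use: step 20). Cache: [hen grape]
  8. access peach: MISS, evict grape (next use: step 10). Cache: [hen peach]
  9. access hen: HIT. Next use of hen: step 11. Cache: [hen peach]
  10. access grape: MISS, evict peach (next use: step 14). Cache: [hen grape]
  11. access hen: HIT. Next use of hen: never. Cache: [hen grape]
  12. access grape: HIT. Next use of grape: step 17. Cache: [hen grape]
  13. access lime: MISS, evict hen (next use: never). Cache: [grape lime]
  14. access peach: MISS, evict grape (next use: step 17). Cache: [lime peach]
  15. access berry: MISS, evict peach (next use: never). Cache: [lime berry]
  16. access lime: HIT. Next use of lime: never. Cache: [lime berry]
  17. access grape: MISS, evict lime (next use: never). Cache: [berry grape]
  18. access apple: MISS, evict berry (next use: never). Cache: [grape apple]
  19. access apple: HIT. Next use of apple: step 21. Cache: [grape apple]
  20. access pear: MISS, evict grape (next use: never). Cache: [apple pear]
  21. access apple: HIT. Next use of apple: never. Cache: [apple pear]
Total: 10 hits, 11 misses, 9 evictions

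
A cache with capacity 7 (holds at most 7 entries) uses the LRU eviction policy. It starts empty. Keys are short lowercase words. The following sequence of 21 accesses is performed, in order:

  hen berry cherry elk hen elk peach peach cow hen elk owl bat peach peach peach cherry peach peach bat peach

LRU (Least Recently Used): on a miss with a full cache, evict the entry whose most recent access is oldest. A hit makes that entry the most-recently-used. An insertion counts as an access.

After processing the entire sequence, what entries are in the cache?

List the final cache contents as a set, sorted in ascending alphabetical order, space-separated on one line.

LRU simulation (capacity=7):
  1. access hen: MISS. Cache (LRU->MRU): [hen]
  2. access berry: MISS. Cache (LRU->MRU): [hen berry]
  3. access cherry: MISS. Cache (LRU->MRU): [hen berry cherry]
  4. access elk: MISS. Cache (LRU->MRU): [hen berry cherry elk]
  5. access hen: HIT. Cache (LRU->MRU): [berry cherry elk hen]
  6. access elk: HIT. Cache (LRU->MRU): [berry cherry hen elk]
  7. access peach: MISS. Cache (LRU->MRU): [berry cherry hen elk peach]
  8. access peach: HIT. Cache (LRU->MRU): [berry cherry hen elk peach]
  9. access cow: MISS. Cache (LRU->MRU): [berry cherry hen elk peach cow]
  10. access hen: HIT. Cache (LRU->MRU): [berry cherry elk peach cow hen]
  11. access elk: HIT. Cache (LRU->MRU): [berry cherry peach cow hen elk]
  12. access owl: MISS. Cache (LRU->MRU): [berry cherry peach cow hen elk owl]
  13. access bat: MISS, evict berry. Cache (LRU->MRU): [cherry peach cow hen elk owl bat]
  14. access peach: HIT. Cache (LRU->MRU): [cherry cow hen elk owl bat peach]
  15. access peach: HIT. Cache (LRU->MRU): [cherry cow hen elk owl bat peach]
  16. access peach: HIT. Cache (LRU->MRU): [cherry cow hen elk owl bat peach]
  17. access cherry: HIT. Cache (LRU->MRU): [cow hen elk owl bat peach cherry]
  18. access peach: HIT. Cache (LRU->MRU): [cow hen elk owl bat cherry peach]
  19. access peach: HIT. Cache (LRU->MRU): [cow hen elk owl bat cherry peach]
  20. access bat: HIT. Cache (LRU->MRU): [cow hen elk owl cherry peach bat]
  21. access peach: HIT. Cache (LRU->MRU): [cow hen elk owl cherry bat peach]
Total: 13 hits, 8 misses, 1 evictions

Answer: bat cherry cow elk hen owl peach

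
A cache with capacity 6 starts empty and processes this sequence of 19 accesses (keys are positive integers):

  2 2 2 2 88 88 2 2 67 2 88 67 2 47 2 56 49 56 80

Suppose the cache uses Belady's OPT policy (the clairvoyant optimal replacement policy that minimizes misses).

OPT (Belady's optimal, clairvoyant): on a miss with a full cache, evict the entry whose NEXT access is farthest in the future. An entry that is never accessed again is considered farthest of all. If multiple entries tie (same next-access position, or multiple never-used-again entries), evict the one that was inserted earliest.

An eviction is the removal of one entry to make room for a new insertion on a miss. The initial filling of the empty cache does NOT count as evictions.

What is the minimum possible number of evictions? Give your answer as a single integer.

Answer: 1

Derivation:
OPT (Belady) simulation (capacity=6):
  1. access 2: MISS. Cache: [2]
  2. access 2: HIT. Next use of 2: step 3. Cache: [2]
  3. access 2: HIT. Next use of 2: step 4. Cache: [2]
  4. access 2: HIT. Next use of 2: step 7. Cache: [2]
  5. access 88: MISS. Cache: [2 88]
  6. access 88: HIT. Next use of 88: step 11. Cache: [2 88]
  7. access 2: HIT. Next use of 2: step 8. Cache: [2 88]
  8. access 2: HIT. Next use of 2: step 10. Cache: [2 88]
  9. access 67: MISS. Cache: [2 88 67]
  10. access 2: HIT. Next use of 2: step 13. Cache: [2 88 67]
  11. access 88: HIT. Next use of 88: never. Cache: [2 88 67]
  12. access 67: HIT. Next use of 67: never. Cache: [2 88 67]
  13. access 2: HIT. Next use of 2: step 15. Cache: [2 88 67]
  14. access 47: MISS. Cache: [2 88 67 47]
  15. access 2: HIT. Next use of 2: never. Cache: [2 88 67 47]
  16. access 56: MISS. Cache: [2 88 67 47 56]
  17. access 49: MISS. Cache: [2 88 67 47 56 49]
  18. access 56: HIT. Next use of 56: never. Cache: [2 88 67 47 56 49]
  19. access 80: MISS, evict 2 (next use: never). Cache: [88 67 47 56 49 80]
Total: 12 hits, 7 misses, 1 evictions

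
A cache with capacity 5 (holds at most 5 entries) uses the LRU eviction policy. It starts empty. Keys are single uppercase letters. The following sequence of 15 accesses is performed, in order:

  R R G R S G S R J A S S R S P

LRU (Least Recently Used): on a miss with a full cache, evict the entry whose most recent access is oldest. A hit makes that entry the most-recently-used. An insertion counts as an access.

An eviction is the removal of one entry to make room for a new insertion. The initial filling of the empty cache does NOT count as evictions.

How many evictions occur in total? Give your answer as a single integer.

Answer: 1

Derivation:
LRU simulation (capacity=5):
  1. access R: MISS. Cache (LRU->MRU): [R]
  2. access R: HIT. Cache (LRU->MRU): [R]
  3. access G: MISS. Cache (LRU->MRU): [R G]
  4. access R: HIT. Cache (LRU->MRU): [G R]
  5. access S: MISS. Cache (LRU->MRU): [G R S]
  6. access G: HIT. Cache (LRU->MRU): [R S G]
  7. access S: HIT. Cache (LRU->MRU): [R G S]
  8. access R: HIT. Cache (LRU->MRU): [G S R]
  9. access J: MISS. Cache (LRU->MRU): [G S R J]
  10. access A: MISS. Cache (LRU->MRU): [G S R J A]
  11. access S: HIT. Cache (LRU->MRU): [G R J A S]
  12. access S: HIT. Cache (LRU->MRU): [G R J A S]
  13. access R: HIT. Cache (LRU->MRU): [G J A S R]
  14. access S: HIT. Cache (LRU->MRU): [G J A R S]
  15. access P: MISS, evict G. Cache (LRU->MRU): [J A R S P]
Total: 9 hits, 6 misses, 1 evictions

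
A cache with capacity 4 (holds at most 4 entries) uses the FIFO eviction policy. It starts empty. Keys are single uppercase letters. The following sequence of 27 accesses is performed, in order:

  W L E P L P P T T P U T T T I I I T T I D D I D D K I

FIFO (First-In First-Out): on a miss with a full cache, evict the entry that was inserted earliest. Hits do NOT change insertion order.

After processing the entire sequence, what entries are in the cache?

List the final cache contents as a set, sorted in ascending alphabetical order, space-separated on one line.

Answer: D I K U

Derivation:
FIFO simulation (capacity=4):
  1. access W: MISS. Cache (old->new): [W]
  2. access L: MISS. Cache (old->new): [W L]
  3. access E: MISS. Cache (old->new): [W L E]
  4. access P: MISS. Cache (old->new): [W L E P]
  5. access L: HIT. Cache (old->new): [W L E P]
  6. access P: HIT. Cache (old->new): [W L E P]
  7. access P: HIT. Cache (old->new): [W L E P]
  8. access T: MISS, evict W. Cache (old->new): [L E P T]
  9. access T: HIT. Cache (old->new): [L E P T]
  10. access P: HIT. Cache (old->new): [L E P T]
  11. access U: MISS, evict L. Cache (old->new): [E P T U]
  12. access T: HIT. Cache (old->new): [E P T U]
  13. access T: HIT. Cache (old->new): [E P T U]
  14. access T: HIT. Cache (old->new): [E P T U]
  15. access I: MISS, evict E. Cache (old->new): [P T U I]
  16. access I: HIT. Cache (old->new): [P T U I]
  17. access I: HIT. Cache (old->new): [P T U I]
  18. access T: HIT. Cache (old->new): [P T U I]
  19. access T: HIT. Cache (old->new): [P T U I]
  20. access I: HIT. Cache (old->new): [P T U I]
  21. access D: MISS, evict P. Cache (old->new): [T U I D]
  22. access D: HIT. Cache (old->new): [T U I D]
  23. access I: HIT. Cache (old->new): [T U I D]
  24. access D: HIT. Cache (old->new): [T U I D]
  25. access D: HIT. Cache (old->new): [T U I D]
  26. access K: MISS, evict T. Cache (old->new): [U I D K]
  27. access I: HIT. Cache (old->new): [U I D K]
Total: 18 hits, 9 misses, 5 evictions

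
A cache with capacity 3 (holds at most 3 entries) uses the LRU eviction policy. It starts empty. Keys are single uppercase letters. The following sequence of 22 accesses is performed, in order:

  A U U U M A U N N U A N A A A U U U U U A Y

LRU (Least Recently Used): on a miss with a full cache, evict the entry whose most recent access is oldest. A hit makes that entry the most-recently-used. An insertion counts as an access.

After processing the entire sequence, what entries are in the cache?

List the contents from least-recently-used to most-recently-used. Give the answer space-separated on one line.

LRU simulation (capacity=3):
  1. access A: MISS. Cache (LRU->MRU): [A]
  2. access U: MISS. Cache (LRU->MRU): [A U]
  3. access U: HIT. Cache (LRU->MRU): [A U]
  4. access U: HIT. Cache (LRU->MRU): [A U]
  5. access M: MISS. Cache (LRU->MRU): [A U M]
  6. access A: HIT. Cache (LRU->MRU): [U M A]
  7. access U: HIT. Cache (LRU->MRU): [M A U]
  8. access N: MISS, evict M. Cache (LRU->MRU): [A U N]
  9. access N: HIT. Cache (LRU->MRU): [A U N]
  10. access U: HIT. Cache (LRU->MRU): [A N U]
  11. access A: HIT. Cache (LRU->MRU): [N U A]
  12. access N: HIT. Cache (LRU->MRU): [U A N]
  13. access A: HIT. Cache (LRU->MRU): [U N A]
  14. access A: HIT. Cache (LRU->MRU): [U N A]
  15. access A: HIT. Cache (LRU->MRU): [U N A]
  16. access U: HIT. Cache (LRU->MRU): [N A U]
  17. access U: HIT. Cache (LRU->MRU): [N A U]
  18. access U: HIT. Cache (LRU->MRU): [N A U]
  19. access U: HIT. Cache (LRU->MRU): [N A U]
  20. access U: HIT. Cache (LRU->MRU): [N A U]
  21. access A: HIT. Cache (LRU->MRU): [N U A]
  22. access Y: MISS, evict N. Cache (LRU->MRU): [U A Y]
Total: 17 hits, 5 misses, 2 evictions

Answer: U A Y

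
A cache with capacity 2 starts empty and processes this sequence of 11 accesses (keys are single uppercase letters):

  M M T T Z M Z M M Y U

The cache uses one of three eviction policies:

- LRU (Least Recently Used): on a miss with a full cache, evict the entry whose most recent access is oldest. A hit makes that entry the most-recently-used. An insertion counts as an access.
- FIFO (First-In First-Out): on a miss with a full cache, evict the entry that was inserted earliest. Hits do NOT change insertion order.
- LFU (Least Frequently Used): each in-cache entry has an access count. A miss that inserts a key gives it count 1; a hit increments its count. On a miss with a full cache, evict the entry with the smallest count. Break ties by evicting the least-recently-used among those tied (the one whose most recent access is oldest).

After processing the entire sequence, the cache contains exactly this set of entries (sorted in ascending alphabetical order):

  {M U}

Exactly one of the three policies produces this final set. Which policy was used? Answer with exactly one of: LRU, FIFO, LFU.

Simulating under each policy and comparing final sets:
  LRU: final set = {U Y} -> differs
  FIFO: final set = {U Y} -> differs
  LFU: final set = {M U} -> MATCHES target
Only LFU produces the target set.

Answer: LFU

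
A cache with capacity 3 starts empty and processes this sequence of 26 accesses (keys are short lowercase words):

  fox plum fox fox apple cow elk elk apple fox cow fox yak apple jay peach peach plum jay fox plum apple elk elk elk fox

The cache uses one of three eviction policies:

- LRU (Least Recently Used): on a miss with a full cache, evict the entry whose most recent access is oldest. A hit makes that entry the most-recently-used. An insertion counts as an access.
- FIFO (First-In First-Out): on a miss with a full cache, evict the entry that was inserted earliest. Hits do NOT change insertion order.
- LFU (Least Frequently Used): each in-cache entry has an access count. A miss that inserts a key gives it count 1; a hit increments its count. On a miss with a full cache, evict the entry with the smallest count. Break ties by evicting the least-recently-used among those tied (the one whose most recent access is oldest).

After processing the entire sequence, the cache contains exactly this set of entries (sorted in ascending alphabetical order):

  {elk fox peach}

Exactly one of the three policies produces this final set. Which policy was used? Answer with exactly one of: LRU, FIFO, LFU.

Answer: LFU

Derivation:
Simulating under each policy and comparing final sets:
  LRU: final set = {apple elk fox} -> differs
  FIFO: final set = {apple elk fox} -> differs
  LFU: final set = {elk fox peach} -> MATCHES target
Only LFU produces the target set.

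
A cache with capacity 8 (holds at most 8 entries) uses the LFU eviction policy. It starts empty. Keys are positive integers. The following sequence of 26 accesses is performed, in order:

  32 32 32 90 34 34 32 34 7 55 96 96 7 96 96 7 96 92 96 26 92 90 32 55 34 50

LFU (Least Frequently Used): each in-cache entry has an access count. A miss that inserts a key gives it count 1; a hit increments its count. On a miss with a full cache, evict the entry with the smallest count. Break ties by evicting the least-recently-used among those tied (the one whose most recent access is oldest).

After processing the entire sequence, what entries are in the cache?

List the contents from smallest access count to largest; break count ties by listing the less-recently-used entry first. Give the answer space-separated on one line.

LFU simulation (capacity=8):
  1. access 32: MISS. Cache: [32(c=1)]
  2. access 32: HIT, count now 2. Cache: [32(c=2)]
  3. access 32: HIT, count now 3. Cache: [32(c=3)]
  4. access 90: MISS. Cache: [90(c=1) 32(c=3)]
  5. access 34: MISS. Cache: [90(c=1) 34(c=1) 32(c=3)]
  6. access 34: HIT, count now 2. Cache: [90(c=1) 34(c=2) 32(c=3)]
  7. access 32: HIT, count now 4. Cache: [90(c=1) 34(c=2) 32(c=4)]
  8. access 34: HIT, count now 3. Cache: [90(c=1) 34(c=3) 32(c=4)]
  9. access 7: MISS. Cache: [90(c=1) 7(c=1) 34(c=3) 32(c=4)]
  10. access 55: MISS. Cache: [90(c=1) 7(c=1) 55(c=1) 34(c=3) 32(c=4)]
  11. access 96: MISS. Cache: [90(c=1) 7(c=1) 55(c=1) 96(c=1) 34(c=3) 32(c=4)]
  12. access 96: HIT, count now 2. Cache: [90(c=1) 7(c=1) 55(c=1) 96(c=2) 34(c=3) 32(c=4)]
  13. access 7: HIT, count now 2. Cache: [90(c=1) 55(c=1) 96(c=2) 7(c=2) 34(c=3) 32(c=4)]
  14. access 96: HIT, count now 3. Cache: [90(c=1) 55(c=1) 7(c=2) 34(c=3) 96(c=3) 32(c=4)]
  15. access 96: HIT, count now 4. Cache: [90(c=1) 55(c=1) 7(c=2) 34(c=3) 32(c=4) 96(c=4)]
  16. access 7: HIT, count now 3. Cache: [90(c=1) 55(c=1) 34(c=3) 7(c=3) 32(c=4) 96(c=4)]
  17. access 96: HIT, count now 5. Cache: [90(c=1) 55(c=1) 34(c=3) 7(c=3) 32(c=4) 96(c=5)]
  18. access 92: MISS. Cache: [90(c=1) 55(c=1) 92(c=1) 34(c=3) 7(c=3) 32(c=4) 96(c=5)]
  19. access 96: HIT, count now 6. Cache: [90(c=1) 55(c=1) 92(c=1) 34(c=3) 7(c=3) 32(c=4) 96(c=6)]
  20. access 26: MISS. Cache: [90(c=1) 55(c=1) 92(c=1) 26(c=1) 34(c=3) 7(c=3) 32(c=4) 96(c=6)]
  21. access 92: HIT, count now 2. Cache: [90(c=1) 55(c=1) 26(c=1) 92(c=2) 34(c=3) 7(c=3) 32(c=4) 96(c=6)]
  22. access 90: HIT, count now 2. Cache: [55(c=1) 26(c=1) 92(c=2) 90(c=2) 34(c=3) 7(c=3) 32(c=4) 96(c=6)]
  23. access 32: HIT, count now 5. Cache: [55(c=1) 26(c=1) 92(c=2) 90(c=2) 34(c=3) 7(c=3) 32(c=5) 96(c=6)]
  24. access 55: HIT, count now 2. Cache: [26(c=1) 92(c=2) 90(c=2) 55(c=2) 34(c=3) 7(c=3) 32(c=5) 96(c=6)]
  25. access 34: HIT, count now 4. Cache: [26(c=1) 92(c=2) 90(c=2) 55(c=2) 7(c=3) 34(c=4) 32(c=5) 96(c=6)]
  26. access 50: MISS, evict 26(c=1). Cache: [50(c=1) 92(c=2) 90(c=2) 55(c=2) 7(c=3) 34(c=4) 32(c=5) 96(c=6)]
Total: 17 hits, 9 misses, 1 evictions

Answer: 50 92 90 55 7 34 32 96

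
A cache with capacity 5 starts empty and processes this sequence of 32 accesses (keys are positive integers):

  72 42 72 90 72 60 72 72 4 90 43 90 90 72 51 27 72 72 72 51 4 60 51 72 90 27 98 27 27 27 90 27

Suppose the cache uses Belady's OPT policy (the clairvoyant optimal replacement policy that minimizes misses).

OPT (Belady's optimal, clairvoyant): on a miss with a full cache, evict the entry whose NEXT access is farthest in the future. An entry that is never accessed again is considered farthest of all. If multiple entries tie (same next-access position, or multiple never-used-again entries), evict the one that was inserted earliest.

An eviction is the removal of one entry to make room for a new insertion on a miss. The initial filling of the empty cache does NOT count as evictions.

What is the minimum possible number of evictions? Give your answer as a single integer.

OPT (Belady) simulation (capacity=5):
  1. access 72: MISS. Cache: [72]
  2. access 42: MISS. Cache: [72 42]
  3. access 72: HIT. Next use of 72: step 5. Cache: [72 42]
  4. access 90: MISS. Cache: [72 42 90]
  5. access 72: HIT. Next use of 72: step 7. Cache: [72 42 90]
  6. access 60: MISS. Cache: [72 42 90 60]
  7. access 72: HIT. Next use of 72: step 8. Cache: [72 42 90 60]
  8. access 72: HIT. Next use of 72: step 14. Cache: [72 42 90 60]
  9. access 4: MISS. Cache: [72 42 90 60 4]
  10. access 90: HIT. Next use of 90: step 12. Cache: [72 42 90 60 4]
  11. access 43: MISS, evict 42 (next use: never). Cache: [72 90 60 4 43]
  12. access 90: HIT. Next use of 90: step 13. Cache: [72 90 60 4 43]
  13. access 90: HIT. Next use of 90: step 25. Cache: [72 90 60 4 43]
  14. access 72: HIT. Next use of 72: step 17. Cache: [72 90 60 4 43]
  15. access 51: MISS, evict 43 (next use: never). Cache: [72 90 60 4 51]
  16. access 27: MISS, evict 90 (next use: step 25). Cache: [72 60 4 51 27]
  17. access 72: HIT. Next use of 72: step 18. Cache: [72 60 4 51 27]
  18. access 72: HIT. Next use of 72: step 19. Cache: [72 60 4 51 27]
  19. access 72: HIT. Next use of 72: step 24. Cache: [72 60 4 51 27]
  20. access 51: HIT. Next use of 51: step 23. Cache: [72 60 4 51 27]
  21. access 4: HIT. Next use of 4: never. Cache: [72 60 4 51 27]
  22. access 60: HIT. Next use of 60: never. Cache: [72 60 4 51 27]
  23. access 51: HIT. Next use of 51: never. Cache: [72 60 4 51 27]
  24. access 72: HIT. Next use of 72: never. Cache: [72 60 4 51 27]
  25. access 90: MISS, evict 72 (next use: never). Cache: [60 4 51 27 90]
  26. access 27: HIT. Next use of 27: step 28. Cache: [60 4 51 27 90]
  27. access 98: MISS, evict 60 (next use: never). Cache: [4 51 27 90 98]
  28. access 27: HIT. Next use of 27: step 29. Cache: [4 51 27 90 98]
  29. access 27: HIT. Next use of 27: step 30. Cache: [4 51 27 90 98]
  30. access 27: HIT. Next use of 27: step 32. Cache: [4 51 27 90 98]
  31. access 90: HIT. Next use of 90: never. Cache: [4 51 27 90 98]
  32. access 27: HIT. Next use of 27: never. Cache: [4 51 27 90 98]
Total: 22 hits, 10 misses, 5 evictions

Answer: 5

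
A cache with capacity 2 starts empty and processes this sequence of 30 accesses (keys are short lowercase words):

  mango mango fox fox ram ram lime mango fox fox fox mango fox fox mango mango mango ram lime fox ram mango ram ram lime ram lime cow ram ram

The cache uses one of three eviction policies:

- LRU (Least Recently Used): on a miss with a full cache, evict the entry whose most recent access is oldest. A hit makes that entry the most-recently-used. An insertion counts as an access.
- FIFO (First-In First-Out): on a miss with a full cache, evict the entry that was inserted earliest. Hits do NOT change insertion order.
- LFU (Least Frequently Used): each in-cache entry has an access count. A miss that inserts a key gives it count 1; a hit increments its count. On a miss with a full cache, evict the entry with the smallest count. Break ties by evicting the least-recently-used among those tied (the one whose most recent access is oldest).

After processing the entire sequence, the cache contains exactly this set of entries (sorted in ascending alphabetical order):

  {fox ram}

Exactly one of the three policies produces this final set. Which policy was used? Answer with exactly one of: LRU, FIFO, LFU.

Answer: LFU

Derivation:
Simulating under each policy and comparing final sets:
  LRU: final set = {cow ram} -> differs
  FIFO: final set = {cow ram} -> differs
  LFU: final set = {fox ram} -> MATCHES target
Only LFU produces the target set.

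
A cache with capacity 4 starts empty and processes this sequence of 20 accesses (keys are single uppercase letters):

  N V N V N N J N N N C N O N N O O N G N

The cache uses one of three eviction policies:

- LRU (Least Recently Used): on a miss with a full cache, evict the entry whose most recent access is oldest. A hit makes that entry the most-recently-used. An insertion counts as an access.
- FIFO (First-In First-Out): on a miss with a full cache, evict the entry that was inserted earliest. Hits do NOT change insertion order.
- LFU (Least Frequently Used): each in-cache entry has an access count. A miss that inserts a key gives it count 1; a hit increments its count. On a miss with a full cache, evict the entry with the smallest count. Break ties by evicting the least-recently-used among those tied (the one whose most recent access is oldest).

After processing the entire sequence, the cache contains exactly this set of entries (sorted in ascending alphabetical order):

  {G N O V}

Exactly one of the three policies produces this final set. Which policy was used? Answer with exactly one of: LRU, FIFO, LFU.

Answer: LFU

Derivation:
Simulating under each policy and comparing final sets:
  LRU: final set = {C G N O} -> differs
  FIFO: final set = {C G N O} -> differs
  LFU: final set = {G N O V} -> MATCHES target
Only LFU produces the target set.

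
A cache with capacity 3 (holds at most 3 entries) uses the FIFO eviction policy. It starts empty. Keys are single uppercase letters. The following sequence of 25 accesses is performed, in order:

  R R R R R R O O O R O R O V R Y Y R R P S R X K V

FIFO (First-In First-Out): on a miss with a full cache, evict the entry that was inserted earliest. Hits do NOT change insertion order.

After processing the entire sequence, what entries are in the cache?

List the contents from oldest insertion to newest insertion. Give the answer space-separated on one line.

Answer: X K V

Derivation:
FIFO simulation (capacity=3):
  1. access R: MISS. Cache (old->new): [R]
  2. access R: HIT. Cache (old->new): [R]
  3. access R: HIT. Cache (old->new): [R]
  4. access R: HIT. Cache (old->new): [R]
  5. access R: HIT. Cache (old->new): [R]
  6. access R: HIT. Cache (old->new): [R]
  7. access O: MISS. Cache (old->new): [R O]
  8. access O: HIT. Cache (old->new): [R O]
  9. access O: HIT. Cache (old->new): [R O]
  10. access R: HIT. Cache (old->new): [R O]
  11. access O: HIT. Cache (old->new): [R O]
  12. access R: HIT. Cache (old->new): [R O]
  13. access O: HIT. Cache (old->new): [R O]
  14. access V: MISS. Cache (old->new): [R O V]
  15. access R: HIT. Cache (old->new): [R O V]
  16. access Y: MISS, evict R. Cache (old->new): [O V Y]
  17. access Y: HIT. Cache (old->new): [O V Y]
  18. access R: MISS, evict O. Cache (old->new): [V Y R]
  19. access R: HIT. Cache (old->new): [V Y R]
  20. access P: MISS, evict V. Cache (old->new): [Y R P]
  21. access S: MISS, evict Y. Cache (old->new): [R P S]
  22. access R: HIT. Cache (old->new): [R P S]
  23. access X: MISS, evict R. Cache (old->new): [P S X]
  24. access K: MISS, evict P. Cache (old->new): [S X K]
  25. access V: MISS, evict S. Cache (old->new): [X K V]
Total: 15 hits, 10 misses, 7 evictions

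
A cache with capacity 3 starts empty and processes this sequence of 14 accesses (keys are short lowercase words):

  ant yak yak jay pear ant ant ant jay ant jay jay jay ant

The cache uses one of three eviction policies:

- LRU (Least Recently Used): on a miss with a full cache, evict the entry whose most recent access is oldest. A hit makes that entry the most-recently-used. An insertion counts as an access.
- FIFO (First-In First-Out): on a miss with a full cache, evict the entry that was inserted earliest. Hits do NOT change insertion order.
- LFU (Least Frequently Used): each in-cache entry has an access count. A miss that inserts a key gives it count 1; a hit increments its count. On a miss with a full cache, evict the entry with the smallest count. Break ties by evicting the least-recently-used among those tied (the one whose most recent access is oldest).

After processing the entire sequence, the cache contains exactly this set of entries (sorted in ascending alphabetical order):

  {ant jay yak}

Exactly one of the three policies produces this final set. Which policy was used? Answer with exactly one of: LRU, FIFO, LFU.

Simulating under each policy and comparing final sets:
  LRU: final set = {ant jay pear} -> differs
  FIFO: final set = {ant jay pear} -> differs
  LFU: final set = {ant jay yak} -> MATCHES target
Only LFU produces the target set.

Answer: LFU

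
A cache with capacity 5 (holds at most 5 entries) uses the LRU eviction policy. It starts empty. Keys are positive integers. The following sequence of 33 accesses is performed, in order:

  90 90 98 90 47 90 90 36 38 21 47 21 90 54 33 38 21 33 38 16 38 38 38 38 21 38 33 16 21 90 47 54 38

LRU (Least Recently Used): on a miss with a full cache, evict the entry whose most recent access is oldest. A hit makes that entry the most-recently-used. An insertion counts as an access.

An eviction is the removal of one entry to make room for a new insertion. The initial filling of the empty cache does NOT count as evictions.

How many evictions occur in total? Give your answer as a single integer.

LRU simulation (capacity=5):
  1. access 90: MISS. Cache (LRU->MRU): [90]
  2. access 90: HIT. Cache (LRU->MRU): [90]
  3. access 98: MISS. Cache (LRU->MRU): [90 98]
  4. access 90: HIT. Cache (LRU->MRU): [98 90]
  5. access 47: MISS. Cache (LRU->MRU): [98 90 47]
  6. access 90: HIT. Cache (LRU->MRU): [98 47 90]
  7. access 90: HIT. Cache (LRU->MRU): [98 47 90]
  8. access 36: MISS. Cache (LRU->MRU): [98 47 90 36]
  9. access 38: MISS. Cache (LRU->MRU): [98 47 90 36 38]
  10. access 21: MISS, evict 98. Cache (LRU->MRU): [47 90 36 38 21]
  11. access 47: HIT. Cache (LRU->MRU): [90 36 38 21 47]
  12. access 21: HIT. Cache (LRU->MRU): [90 36 38 47 21]
  13. access 90: HIT. Cache (LRU->MRU): [36 38 47 21 90]
  14. access 54: MISS, evict 36. Cache (LRU->MRU): [38 47 21 90 54]
  15. access 33: MISS, evict 38. Cache (LRU->MRU): [47 21 90 54 33]
  16. access 38: MISS, evict 47. Cache (LRU->MRU): [21 90 54 33 38]
  17. access 21: HIT. Cache (LRU->MRU): [90 54 33 38 21]
  18. access 33: HIT. Cache (LRU->MRU): [90 54 38 21 33]
  19. access 38: HIT. Cache (LRU->MRU): [90 54 21 33 38]
  20. access 16: MISS, evict 90. Cache (LRU->MRU): [54 21 33 38 16]
  21. access 38: HIT. Cache (LRU->MRU): [54 21 33 16 38]
  22. access 38: HIT. Cache (LRU->MRU): [54 21 33 16 38]
  23. access 38: HIT. Cache (LRU->MRU): [54 21 33 16 38]
  24. access 38: HIT. Cache (LRU->MRU): [54 21 33 16 38]
  25. access 21: HIT. Cache (LRU->MRU): [54 33 16 38 21]
  26. access 38: HIT. Cache (LRU->MRU): [54 33 16 21 38]
  27. access 33: HIT. Cache (LRU->MRU): [54 16 21 38 33]
  28. access 16: HIT. Cache (LRU->MRU): [54 21 38 33 16]
  29. access 21: HIT. Cache (LRU->MRU): [54 38 33 16 21]
  30. access 90: MISS, evict 54. Cache (LRU->MRU): [38 33 16 21 90]
  31. access 47: MISS, evict 38. Cache (LRU->MRU): [33 16 21 90 47]
  32. access 54: MISS, evict 33. Cache (LRU->MRU): [16 21 90 47 54]
  33. access 38: MISS, evict 16. Cache (LRU->MRU): [21 90 47 54 38]
Total: 19 hits, 14 misses, 9 evictions

Answer: 9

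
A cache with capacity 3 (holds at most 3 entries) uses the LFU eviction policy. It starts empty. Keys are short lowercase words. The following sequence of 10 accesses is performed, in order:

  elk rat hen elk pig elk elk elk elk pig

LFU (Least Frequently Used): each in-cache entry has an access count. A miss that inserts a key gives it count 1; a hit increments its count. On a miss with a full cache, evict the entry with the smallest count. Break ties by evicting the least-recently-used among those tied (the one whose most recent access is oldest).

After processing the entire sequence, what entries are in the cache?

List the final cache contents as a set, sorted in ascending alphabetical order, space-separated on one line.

Answer: elk hen pig

Derivation:
LFU simulation (capacity=3):
  1. access elk: MISS. Cache: [elk(c=1)]
  2. access rat: MISS. Cache: [elk(c=1) rat(c=1)]
  3. access hen: MISS. Cache: [elk(c=1) rat(c=1) hen(c=1)]
  4. access elk: HIT, count now 2. Cache: [rat(c=1) hen(c=1) elk(c=2)]
  5. access pig: MISS, evict rat(c=1). Cache: [hen(c=1) pig(c=1) elk(c=2)]
  6. access elk: HIT, count now 3. Cache: [hen(c=1) pig(c=1) elk(c=3)]
  7. access elk: HIT, count now 4. Cache: [hen(c=1) pig(c=1) elk(c=4)]
  8. access elk: HIT, count now 5. Cache: [hen(c=1) pig(c=1) elk(c=5)]
  9. access elk: HIT, count now 6. Cache: [hen(c=1) pig(c=1) elk(c=6)]
  10. access pig: HIT, count now 2. Cache: [hen(c=1) pig(c=2) elk(c=6)]
Total: 6 hits, 4 misses, 1 evictions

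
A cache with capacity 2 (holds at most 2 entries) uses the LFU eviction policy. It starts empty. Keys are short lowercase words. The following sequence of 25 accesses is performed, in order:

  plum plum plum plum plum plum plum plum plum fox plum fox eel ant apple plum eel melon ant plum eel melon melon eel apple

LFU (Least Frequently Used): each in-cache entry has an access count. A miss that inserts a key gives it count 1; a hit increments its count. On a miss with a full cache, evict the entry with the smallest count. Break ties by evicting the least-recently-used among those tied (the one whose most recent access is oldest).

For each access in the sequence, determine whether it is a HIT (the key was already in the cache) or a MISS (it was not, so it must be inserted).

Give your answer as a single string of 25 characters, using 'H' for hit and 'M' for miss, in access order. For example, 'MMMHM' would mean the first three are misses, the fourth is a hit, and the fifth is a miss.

Answer: MHHHHHHHHMHHMMMHMMMHMMHMM

Derivation:
LFU simulation (capacity=2):
  1. access plum: MISS. Cache: [plum(c=1)]
  2. access plum: HIT, count now 2. Cache: [plum(c=2)]
  3. access plum: HIT, count now 3. Cache: [plum(c=3)]
  4. access plum: HIT, count now 4. Cache: [plum(c=4)]
  5. access plum: HIT, count now 5. Cache: [plum(c=5)]
  6. access plum: HIT, count now 6. Cache: [plum(c=6)]
  7. access plum: HIT, count now 7. Cache: [plum(c=7)]
  8. access plum: HIT, count now 8. Cache: [plum(c=8)]
  9. access plum: HIT, count now 9. Cache: [plum(c=9)]
  10. access fox: MISS. Cache: [fox(c=1) plum(c=9)]
  11. access plum: HIT, count now 10. Cache: [fox(c=1) plum(c=10)]
  12. access fox: HIT, count now 2. Cache: [fox(c=2) plum(c=10)]
  13. access eel: MISS, evict fox(c=2). Cache: [eel(c=1) plum(c=10)]
  14. access ant: MISS, evict eel(c=1). Cache: [ant(c=1) plum(c=10)]
  15. access apple: MISS, evict ant(c=1). Cache: [apple(c=1) plum(c=10)]
  16. access plum: HIT, count now 11. Cache: [apple(c=1) plum(c=11)]
  17. access eel: MISS, evict apple(c=1). Cache: [eel(c=1) plum(c=11)]
  18. access melon: MISS, evict eel(c=1). Cache: [melon(c=1) plum(c=11)]
  19. access ant: MISS, evict melon(c=1). Cache: [ant(c=1) plum(c=11)]
  20. access plum: HIT, count now 12. Cache: [ant(c=1) plum(c=12)]
  21. access eel: MISS, evict ant(c=1). Cache: [eel(c=1) plum(c=12)]
  22. access melon: MISS, evict eel(c=1). Cache: [melon(c=1) plum(c=12)]
  23. access melon: HIT, count now 2. Cache: [melon(c=2) plum(c=12)]
  24. access eel: MISS, evict melon(c=2). Cache: [eel(c=1) plum(c=12)]
  25. access apple: MISS, evict eel(c=1). Cache: [apple(c=1) plum(c=12)]
Total: 13 hits, 12 misses, 10 evictions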